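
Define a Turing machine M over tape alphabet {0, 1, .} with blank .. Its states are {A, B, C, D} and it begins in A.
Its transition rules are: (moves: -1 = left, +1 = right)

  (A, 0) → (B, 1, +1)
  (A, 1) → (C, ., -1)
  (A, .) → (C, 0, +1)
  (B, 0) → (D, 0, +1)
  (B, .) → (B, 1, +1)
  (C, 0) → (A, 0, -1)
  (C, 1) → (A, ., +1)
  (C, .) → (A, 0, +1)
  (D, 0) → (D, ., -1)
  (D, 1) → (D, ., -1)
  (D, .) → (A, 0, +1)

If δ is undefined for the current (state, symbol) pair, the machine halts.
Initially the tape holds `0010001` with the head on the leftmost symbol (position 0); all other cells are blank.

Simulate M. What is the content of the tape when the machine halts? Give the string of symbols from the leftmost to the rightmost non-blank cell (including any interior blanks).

000000011

A | ..[0]010001   read 0 → write 1, move +1, go to B
B | ..1[0]10001   read 0 → write 0, move +1, go to D
D | ..10[1]0001   read 1 → write ., move -1, go to D
D | ..1[0].0001   read 0 → write ., move -1, go to D
D | ..[1]..0001   read 1 → write ., move -1, go to D
D | .[.]...0001   read . → write 0, move +1, go to A
A | .0[.]..0001   read . → write 0, move +1, go to C
C | .00[.].0001   read . → write 0, move +1, go to A
A | .000[.]0001   read . → write 0, move +1, go to C
C | .0000[0]001   read 0 → write 0, move -1, go to A
A | .000[0]0001   read 0 → write 1, move +1, go to B
B | .0001[0]001   read 0 → write 0, move +1, go to D
D | .00010[0]01   read 0 → write ., move -1, go to D
D | .0001[0].01   read 0 → write ., move -1, go to D
D | .000[1]..01   read 1 → write ., move -1, go to D
D | .00[0]...01   read 0 → write ., move -1, go to D
D | .0[0]....01   read 0 → write ., move -1, go to D
D | .[0].....01   read 0 → write ., move -1, go to D
D | [.]......01   read . → write 0, move +1, go to A
A | 0[.].....01   read . → write 0, move +1, go to C
C | 00[.]....01   read . → write 0, move +1, go to A
A | 000[.]...01   read . → write 0, move +1, go to C
C | 0000[.]..01   read . → write 0, move +1, go to A
A | 00000[.].01   read . → write 0, move +1, go to C
C | 000000[.]01   read . → write 0, move +1, go to A
A | 0000000[0]1   read 0 → write 1, move +1, go to B
B | 00000001[1]
The non-blank tape span at halt is 000000011.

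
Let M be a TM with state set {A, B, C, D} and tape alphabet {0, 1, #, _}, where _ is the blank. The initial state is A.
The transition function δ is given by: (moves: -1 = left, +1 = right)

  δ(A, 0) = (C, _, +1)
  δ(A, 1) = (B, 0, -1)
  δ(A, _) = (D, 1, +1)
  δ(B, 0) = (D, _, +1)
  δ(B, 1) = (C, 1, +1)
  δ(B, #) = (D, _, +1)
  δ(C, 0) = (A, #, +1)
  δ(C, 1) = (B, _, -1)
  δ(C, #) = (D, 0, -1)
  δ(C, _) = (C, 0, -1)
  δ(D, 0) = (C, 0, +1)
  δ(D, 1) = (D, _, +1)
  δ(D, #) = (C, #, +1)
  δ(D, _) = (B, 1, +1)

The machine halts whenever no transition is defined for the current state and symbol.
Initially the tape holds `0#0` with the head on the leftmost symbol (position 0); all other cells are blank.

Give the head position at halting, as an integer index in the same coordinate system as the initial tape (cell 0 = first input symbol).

state=A head=0 tape=[0]#0_____   (A,0)→(C,_,+1)
state=C head=1 tape=_[#]0_____   (C,#)→(D,0,-1)
state=D head=0 tape=[_]00_____   (D,_)→(B,1,+1)
state=B head=1 tape=1[0]0_____   (B,0)→(D,_,+1)
state=D head=2 tape=1_[0]_____   (D,0)→(C,0,+1)
state=C head=3 tape=1_0[_]____   (C,_)→(C,0,-1)
state=C head=2 tape=1_[0]0____   (C,0)→(A,#,+1)
state=A head=3 tape=1_#[0]____   (A,0)→(C,_,+1)
state=C head=4 tape=1_#_[_]___   (C,_)→(C,0,-1)
state=C head=3 tape=1_#[_]0___   (C,_)→(C,0,-1)
state=C head=2 tape=1_[#]00___   (C,#)→(D,0,-1)
state=D head=1 tape=1[_]000___   (D,_)→(B,1,+1)
state=B head=2 tape=11[0]00___   (B,0)→(D,_,+1)
state=D head=3 tape=11_[0]0___   (D,0)→(C,0,+1)
state=C head=4 tape=11_0[0]___   (C,0)→(A,#,+1)
state=A head=5 tape=11_0#[_]__   (A,_)→(D,1,+1)
state=D head=6 tape=11_0#1[_]_   (D,_)→(B,1,+1)
state=B head=7 tape=11_0#11[_]
At halt the head is at cell 7.

7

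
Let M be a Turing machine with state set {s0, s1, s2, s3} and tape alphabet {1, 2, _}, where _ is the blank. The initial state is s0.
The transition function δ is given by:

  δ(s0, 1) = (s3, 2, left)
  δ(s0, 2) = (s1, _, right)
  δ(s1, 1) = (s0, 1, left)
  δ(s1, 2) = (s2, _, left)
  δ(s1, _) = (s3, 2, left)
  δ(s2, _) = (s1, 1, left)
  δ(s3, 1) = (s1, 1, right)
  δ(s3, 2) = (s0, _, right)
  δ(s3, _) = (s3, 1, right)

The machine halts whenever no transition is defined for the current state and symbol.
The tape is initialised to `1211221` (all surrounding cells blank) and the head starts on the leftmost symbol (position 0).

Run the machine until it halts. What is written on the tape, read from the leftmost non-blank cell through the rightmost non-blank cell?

s0 | _[1]211221   read 1 → write 2, move left, go to s3
s3 | [_]2211221   read _ → write 1, move right, go to s3
s3 | 1[2]211221   read 2 → write _, move right, go to s0
s0 | 1_[2]11221   read 2 → write _, move right, go to s1
s1 | 1__[1]1221   read 1 → write 1, move left, go to s0
s0 | 1_[_]11221
The non-blank tape span at halt is 1__11221.

1__11221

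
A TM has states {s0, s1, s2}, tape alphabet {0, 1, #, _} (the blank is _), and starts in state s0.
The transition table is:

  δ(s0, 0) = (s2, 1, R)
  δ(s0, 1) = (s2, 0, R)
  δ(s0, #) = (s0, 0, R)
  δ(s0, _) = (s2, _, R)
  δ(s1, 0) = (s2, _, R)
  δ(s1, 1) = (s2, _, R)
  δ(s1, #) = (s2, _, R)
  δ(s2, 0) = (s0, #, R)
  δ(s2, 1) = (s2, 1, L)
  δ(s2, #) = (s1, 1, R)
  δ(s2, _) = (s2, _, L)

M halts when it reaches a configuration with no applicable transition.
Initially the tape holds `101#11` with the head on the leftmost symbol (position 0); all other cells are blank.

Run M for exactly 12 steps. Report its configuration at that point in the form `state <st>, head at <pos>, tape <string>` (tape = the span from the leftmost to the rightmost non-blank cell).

state s0, head at 4, tape 0###_1

state=s0 head=0 tape=[1]01#11   (s0,1)→(s2,0,R)
state=s2 head=1 tape=0[0]1#11   (s2,0)→(s0,#,R)
state=s0 head=2 tape=0#[1]#11   (s0,1)→(s2,0,R)
state=s2 head=3 tape=0#0[#]11   (s2,#)→(s1,1,R)
state=s1 head=4 tape=0#01[1]1   (s1,1)→(s2,_,R)
state=s2 head=5 tape=0#01_[1]   (s2,1)→(s2,1,L)
state=s2 head=4 tape=0#01[_]1   (s2,_)→(s2,_,L)
state=s2 head=3 tape=0#0[1]_1   (s2,1)→(s2,1,L)
state=s2 head=2 tape=0#[0]1_1   (s2,0)→(s0,#,R)
state=s0 head=3 tape=0##[1]_1   (s0,1)→(s2,0,R)
state=s2 head=4 tape=0##0[_]1   (s2,_)→(s2,_,L)
state=s2 head=3 tape=0##[0]_1   (s2,0)→(s0,#,R)
state=s0 head=4 tape=0###[_]1
After 12 steps: state s0, head at 4, tape 0###_1.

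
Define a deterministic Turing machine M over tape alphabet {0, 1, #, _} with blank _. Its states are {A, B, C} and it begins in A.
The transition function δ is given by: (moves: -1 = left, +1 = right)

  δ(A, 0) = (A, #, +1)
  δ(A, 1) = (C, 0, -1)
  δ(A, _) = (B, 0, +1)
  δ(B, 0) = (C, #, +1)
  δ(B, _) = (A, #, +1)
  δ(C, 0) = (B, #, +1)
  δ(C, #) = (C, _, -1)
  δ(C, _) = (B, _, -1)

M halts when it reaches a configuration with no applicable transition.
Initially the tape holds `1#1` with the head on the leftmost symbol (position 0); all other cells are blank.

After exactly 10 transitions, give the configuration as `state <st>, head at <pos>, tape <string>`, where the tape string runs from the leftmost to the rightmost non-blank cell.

A | __[1]#1   read 1 → write 0, move -1, go to C
C | _[_]0#1   read _ → write _, move -1, go to B
B | [_]_0#1   read _ → write #, move +1, go to A
A | #[_]0#1   read _ → write 0, move +1, go to B
B | #0[0]#1   read 0 → write #, move +1, go to C
C | #0#[#]1   read # → write _, move -1, go to C
C | #0[#]_1   read # → write _, move -1, go to C
C | #[0]__1   read 0 → write #, move +1, go to B
B | ##[_]_1   read _ → write #, move +1, go to A
A | ###[_]1   read _ → write 0, move +1, go to B
B | ###0[1]
After 10 steps: state B, head at 2, tape ###01.

state B, head at 2, tape ###01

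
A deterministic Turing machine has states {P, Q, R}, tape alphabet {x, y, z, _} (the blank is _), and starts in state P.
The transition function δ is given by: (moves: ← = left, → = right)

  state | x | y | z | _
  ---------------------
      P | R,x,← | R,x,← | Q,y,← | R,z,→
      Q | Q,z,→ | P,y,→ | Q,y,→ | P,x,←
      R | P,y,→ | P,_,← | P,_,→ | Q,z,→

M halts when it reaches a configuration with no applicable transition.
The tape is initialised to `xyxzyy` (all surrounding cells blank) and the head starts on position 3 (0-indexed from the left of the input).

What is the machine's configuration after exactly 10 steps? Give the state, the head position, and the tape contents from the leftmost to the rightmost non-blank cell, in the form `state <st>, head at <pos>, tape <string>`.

P | _xyx[z]yy   read z → write y, move ←, go to Q
Q | _xy[x]yyy   read x → write z, move →, go to Q
Q | _xyz[y]yy   read y → write y, move →, go to P
P | _xyzy[y]y   read y → write x, move ←, go to R
R | _xyz[y]xy   read y → write _, move ←, go to P
P | _xy[z]_xy   read z → write y, move ←, go to Q
Q | _x[y]y_xy   read y → write y, move →, go to P
P | _xy[y]_xy   read y → write x, move ←, go to R
R | _x[y]x_xy   read y → write _, move ←, go to P
P | _[x]_x_xy   read x → write x, move ←, go to R
R | [_]x_x_xy
After 10 steps: state R, head at -1, tape x_x_xy.

state R, head at -1, tape x_x_xy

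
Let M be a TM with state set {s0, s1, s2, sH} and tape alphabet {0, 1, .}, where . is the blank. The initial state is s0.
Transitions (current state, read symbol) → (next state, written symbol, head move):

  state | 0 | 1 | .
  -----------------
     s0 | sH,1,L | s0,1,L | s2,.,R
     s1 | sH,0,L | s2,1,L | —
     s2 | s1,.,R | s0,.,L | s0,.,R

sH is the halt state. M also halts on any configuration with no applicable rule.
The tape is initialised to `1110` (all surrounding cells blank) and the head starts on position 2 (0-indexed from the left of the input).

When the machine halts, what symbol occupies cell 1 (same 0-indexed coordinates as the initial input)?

.

state=s0 head=2 tape=.11[1]0   (s0,1)→(s0,1,L)
state=s0 head=1 tape=.1[1]10   (s0,1)→(s0,1,L)
state=s0 head=0 tape=.[1]110   (s0,1)→(s0,1,L)
state=s0 head=-1 tape=[.]1110   (s0,.)→(s2,.,R)
state=s2 head=0 tape=.[1]110   (s2,1)→(s0,.,L)
state=s0 head=-1 tape=[.].110   (s0,.)→(s2,.,R)
state=s2 head=0 tape=.[.]110   (s2,.)→(s0,.,R)
state=s0 head=1 tape=..[1]10   (s0,1)→(s0,1,L)
state=s0 head=0 tape=.[.]110   (s0,.)→(s2,.,R)
state=s2 head=1 tape=..[1]10   (s2,1)→(s0,.,L)
state=s0 head=0 tape=.[.].10   (s0,.)→(s2,.,R)
state=s2 head=1 tape=..[.]10   (s2,.)→(s0,.,R)
state=s0 head=2 tape=...[1]0   (s0,1)→(s0,1,L)
state=s0 head=1 tape=..[.]10   (s0,.)→(s2,.,R)
state=s2 head=2 tape=...[1]0   (s2,1)→(s0,.,L)
state=s0 head=1 tape=..[.].0   (s0,.)→(s2,.,R)
state=s2 head=2 tape=...[.]0   (s2,.)→(s0,.,R)
state=s0 head=3 tape=....[0]   (s0,0)→(sH,1,L)
state=sH head=2 tape=...[.]1
Cell 1 holds . when M halts.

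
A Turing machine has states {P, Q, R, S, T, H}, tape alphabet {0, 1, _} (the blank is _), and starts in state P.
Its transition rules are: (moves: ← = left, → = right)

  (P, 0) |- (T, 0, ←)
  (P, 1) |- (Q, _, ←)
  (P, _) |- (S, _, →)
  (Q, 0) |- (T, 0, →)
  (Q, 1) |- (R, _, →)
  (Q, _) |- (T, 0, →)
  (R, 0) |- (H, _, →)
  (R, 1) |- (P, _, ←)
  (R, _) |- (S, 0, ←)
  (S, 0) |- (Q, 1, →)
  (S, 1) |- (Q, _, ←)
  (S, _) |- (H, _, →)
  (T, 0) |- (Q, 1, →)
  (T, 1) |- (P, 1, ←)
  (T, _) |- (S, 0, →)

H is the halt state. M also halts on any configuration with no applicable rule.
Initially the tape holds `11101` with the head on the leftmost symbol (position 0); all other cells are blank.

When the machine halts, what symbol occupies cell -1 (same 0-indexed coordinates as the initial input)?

state=P head=0 tape=_[1]1101_   (P,1)→(Q,_,←)
state=Q head=-1 tape=[_]_1101_   (Q,_)→(T,0,→)
state=T head=0 tape=0[_]1101_   (T,_)→(S,0,→)
state=S head=1 tape=00[1]101_   (S,1)→(Q,_,←)
state=Q head=0 tape=0[0]_101_   (Q,0)→(T,0,→)
state=T head=1 tape=00[_]101_   (T,_)→(S,0,→)
state=S head=2 tape=000[1]01_   (S,1)→(Q,_,←)
state=Q head=1 tape=00[0]_01_   (Q,0)→(T,0,→)
state=T head=2 tape=000[_]01_   (T,_)→(S,0,→)
state=S head=3 tape=0000[0]1_   (S,0)→(Q,1,→)
state=Q head=4 tape=00001[1]_   (Q,1)→(R,_,→)
state=R head=5 tape=00001_[_]   (R,_)→(S,0,←)
state=S head=4 tape=00001[_]0   (S,_)→(H,_,→)
state=H head=5 tape=00001_[0]
Cell -1 holds 0 when M halts.

0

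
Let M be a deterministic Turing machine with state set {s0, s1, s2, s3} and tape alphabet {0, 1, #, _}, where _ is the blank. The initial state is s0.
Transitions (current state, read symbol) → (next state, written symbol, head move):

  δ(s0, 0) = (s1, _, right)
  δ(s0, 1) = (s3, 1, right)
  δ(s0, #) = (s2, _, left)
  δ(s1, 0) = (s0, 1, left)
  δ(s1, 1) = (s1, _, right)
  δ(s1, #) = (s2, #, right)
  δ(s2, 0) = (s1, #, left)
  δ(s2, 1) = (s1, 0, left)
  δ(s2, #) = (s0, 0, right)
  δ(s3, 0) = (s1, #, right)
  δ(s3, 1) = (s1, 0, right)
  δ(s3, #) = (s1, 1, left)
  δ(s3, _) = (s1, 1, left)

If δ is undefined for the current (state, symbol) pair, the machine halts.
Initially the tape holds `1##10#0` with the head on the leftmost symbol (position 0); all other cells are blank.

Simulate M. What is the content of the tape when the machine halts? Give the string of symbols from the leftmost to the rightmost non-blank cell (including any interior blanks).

state=s0 head=0 tape=[1]##10#0_   (s0,1)→(s3,1,right)
state=s3 head=1 tape=1[#]#10#0_   (s3,#)→(s1,1,left)
state=s1 head=0 tape=[1]1#10#0_   (s1,1)→(s1,_,right)
state=s1 head=1 tape=_[1]#10#0_   (s1,1)→(s1,_,right)
state=s1 head=2 tape=__[#]10#0_   (s1,#)→(s2,#,right)
state=s2 head=3 tape=__#[1]0#0_   (s2,1)→(s1,0,left)
state=s1 head=2 tape=__[#]00#0_   (s1,#)→(s2,#,right)
state=s2 head=3 tape=__#[0]0#0_   (s2,0)→(s1,#,left)
state=s1 head=2 tape=__[#]#0#0_   (s1,#)→(s2,#,right)
state=s2 head=3 tape=__#[#]0#0_   (s2,#)→(s0,0,right)
state=s0 head=4 tape=__#0[0]#0_   (s0,0)→(s1,_,right)
state=s1 head=5 tape=__#0_[#]0_   (s1,#)→(s2,#,right)
state=s2 head=6 tape=__#0_#[0]_   (s2,0)→(s1,#,left)
state=s1 head=5 tape=__#0_[#]#_   (s1,#)→(s2,#,right)
state=s2 head=6 tape=__#0_#[#]_   (s2,#)→(s0,0,right)
state=s0 head=7 tape=__#0_#0[_]
The non-blank tape span at halt is #0_#0.

#0_#0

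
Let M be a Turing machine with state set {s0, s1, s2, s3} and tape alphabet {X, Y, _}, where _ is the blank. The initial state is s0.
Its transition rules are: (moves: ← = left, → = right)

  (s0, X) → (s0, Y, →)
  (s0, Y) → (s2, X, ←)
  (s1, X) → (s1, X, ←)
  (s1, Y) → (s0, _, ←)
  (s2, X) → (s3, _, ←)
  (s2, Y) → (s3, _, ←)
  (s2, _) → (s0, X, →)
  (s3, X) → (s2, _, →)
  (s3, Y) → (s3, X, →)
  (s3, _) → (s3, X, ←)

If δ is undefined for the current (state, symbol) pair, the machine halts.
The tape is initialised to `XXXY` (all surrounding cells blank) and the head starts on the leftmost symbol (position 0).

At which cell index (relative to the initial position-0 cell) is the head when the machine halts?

4

s0 | [X]XXY_   read X → write Y, move →, go to s0
s0 | Y[X]XY_   read X → write Y, move →, go to s0
s0 | YY[X]Y_   read X → write Y, move →, go to s0
s0 | YYY[Y]_   read Y → write X, move ←, go to s2
s2 | YY[Y]X_   read Y → write _, move ←, go to s3
s3 | Y[Y]_X_   read Y → write X, move →, go to s3
s3 | YX[_]X_   read _ → write X, move ←, go to s3
s3 | Y[X]XX_   read X → write _, move →, go to s2
s2 | Y_[X]X_   read X → write _, move ←, go to s3
s3 | Y[_]_X_   read _ → write X, move ←, go to s3
s3 | [Y]X_X_   read Y → write X, move →, go to s3
s3 | X[X]_X_   read X → write _, move →, go to s2
s2 | X_[_]X_   read _ → write X, move →, go to s0
s0 | X_X[X]_   read X → write Y, move →, go to s0
s0 | X_XY[_]
At halt the head is at cell 4.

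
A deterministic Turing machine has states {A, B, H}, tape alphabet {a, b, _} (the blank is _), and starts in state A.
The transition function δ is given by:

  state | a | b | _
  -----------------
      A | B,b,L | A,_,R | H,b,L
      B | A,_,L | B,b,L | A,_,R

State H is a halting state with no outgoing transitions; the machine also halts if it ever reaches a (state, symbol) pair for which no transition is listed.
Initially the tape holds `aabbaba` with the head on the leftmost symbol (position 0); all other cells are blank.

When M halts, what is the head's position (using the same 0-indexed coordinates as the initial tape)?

A | _[a]abbaba_   read a → write b, move L, go to B
B | [_]babbaba_   read _ → write _, move R, go to A
A | _[b]abbaba_   read b → write _, move R, go to A
A | __[a]bbaba_   read a → write b, move L, go to B
B | _[_]bbbaba_   read _ → write _, move R, go to A
A | __[b]bbaba_   read b → write _, move R, go to A
A | ___[b]baba_   read b → write _, move R, go to A
A | ____[b]aba_   read b → write _, move R, go to A
A | _____[a]ba_   read a → write b, move L, go to B
B | ____[_]bba_   read _ → write _, move R, go to A
A | _____[b]ba_   read b → write _, move R, go to A
A | ______[b]a_   read b → write _, move R, go to A
A | _______[a]_   read a → write b, move L, go to B
B | ______[_]b_   read _ → write _, move R, go to A
A | _______[b]_   read b → write _, move R, go to A
A | ________[_]   read _ → write b, move L, go to H
H | _______[_]b
At halt the head is at cell 6.

6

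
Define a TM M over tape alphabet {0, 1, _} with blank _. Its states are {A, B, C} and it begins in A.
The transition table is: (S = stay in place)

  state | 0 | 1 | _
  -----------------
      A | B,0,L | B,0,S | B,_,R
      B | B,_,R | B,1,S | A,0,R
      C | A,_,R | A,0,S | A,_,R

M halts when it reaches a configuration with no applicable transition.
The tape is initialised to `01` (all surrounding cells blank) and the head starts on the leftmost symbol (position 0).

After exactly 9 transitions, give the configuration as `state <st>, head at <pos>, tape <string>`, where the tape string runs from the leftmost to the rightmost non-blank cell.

A | _[0]1   read 0 → write 0, move L, go to B
B | [_]01   read _ → write 0, move R, go to A
A | 0[0]1   read 0 → write 0, move L, go to B
B | [0]01   read 0 → write _, move R, go to B
B | _[0]1   read 0 → write _, move R, go to B
B | __[1]   read 1 → write 1, move S, go to B
B | __[1]   read 1 → write 1, move S, go to B
B | __[1]   read 1 → write 1, move S, go to B
B | __[1]   read 1 → write 1, move S, go to B
B | __[1]
After 9 steps: state B, head at 1, tape 1.

state B, head at 1, tape 1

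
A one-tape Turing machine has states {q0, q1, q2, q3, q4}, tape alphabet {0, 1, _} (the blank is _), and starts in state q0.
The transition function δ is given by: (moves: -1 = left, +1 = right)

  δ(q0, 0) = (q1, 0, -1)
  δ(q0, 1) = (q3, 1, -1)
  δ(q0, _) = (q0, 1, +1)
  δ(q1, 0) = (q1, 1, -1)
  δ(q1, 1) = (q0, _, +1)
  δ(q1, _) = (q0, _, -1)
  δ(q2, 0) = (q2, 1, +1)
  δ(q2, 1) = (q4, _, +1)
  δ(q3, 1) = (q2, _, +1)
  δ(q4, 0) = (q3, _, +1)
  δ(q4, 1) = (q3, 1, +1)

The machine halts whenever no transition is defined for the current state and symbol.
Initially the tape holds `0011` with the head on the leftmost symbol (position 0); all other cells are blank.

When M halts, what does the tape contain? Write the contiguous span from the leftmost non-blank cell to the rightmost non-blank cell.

1_0011

state=q0 head=0 tape=___[0]011   (q0,0)→(q1,0,-1)
state=q1 head=-1 tape=__[_]0011   (q1,_)→(q0,_,-1)
state=q0 head=-2 tape=_[_]_0011   (q0,_)→(q0,1,+1)
state=q0 head=-1 tape=_1[_]0011   (q0,_)→(q0,1,+1)
state=q0 head=0 tape=_11[0]011   (q0,0)→(q1,0,-1)
state=q1 head=-1 tape=_1[1]0011   (q1,1)→(q0,_,+1)
state=q0 head=0 tape=_1_[0]011   (q0,0)→(q1,0,-1)
state=q1 head=-1 tape=_1[_]0011   (q1,_)→(q0,_,-1)
state=q0 head=-2 tape=_[1]_0011   (q0,1)→(q3,1,-1)
state=q3 head=-3 tape=[_]1_0011
The non-blank tape span at halt is 1_0011.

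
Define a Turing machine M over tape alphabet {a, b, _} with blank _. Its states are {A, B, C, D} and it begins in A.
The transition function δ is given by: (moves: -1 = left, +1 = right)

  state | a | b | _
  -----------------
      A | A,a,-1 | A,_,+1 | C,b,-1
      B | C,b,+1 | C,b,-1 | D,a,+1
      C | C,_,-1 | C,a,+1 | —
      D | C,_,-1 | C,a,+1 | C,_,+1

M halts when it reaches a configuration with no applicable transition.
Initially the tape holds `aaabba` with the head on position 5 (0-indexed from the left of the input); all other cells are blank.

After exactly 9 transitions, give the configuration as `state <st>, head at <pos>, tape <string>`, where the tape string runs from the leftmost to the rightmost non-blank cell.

state=A head=5 tape=aaabb[a]   (A,a)→(A,a,-1)
state=A head=4 tape=aaab[b]a   (A,b)→(A,_,+1)
state=A head=5 tape=aaab_[a]   (A,a)→(A,a,-1)
state=A head=4 tape=aaab[_]a   (A,_)→(C,b,-1)
state=C head=3 tape=aaa[b]ba   (C,b)→(C,a,+1)
state=C head=4 tape=aaaa[b]a   (C,b)→(C,a,+1)
state=C head=5 tape=aaaaa[a]   (C,a)→(C,_,-1)
state=C head=4 tape=aaaa[a]_   (C,a)→(C,_,-1)
state=C head=3 tape=aaa[a]__   (C,a)→(C,_,-1)
state=C head=2 tape=aa[a]___
After 9 steps: state C, head at 2, tape aaa.

state C, head at 2, tape aaa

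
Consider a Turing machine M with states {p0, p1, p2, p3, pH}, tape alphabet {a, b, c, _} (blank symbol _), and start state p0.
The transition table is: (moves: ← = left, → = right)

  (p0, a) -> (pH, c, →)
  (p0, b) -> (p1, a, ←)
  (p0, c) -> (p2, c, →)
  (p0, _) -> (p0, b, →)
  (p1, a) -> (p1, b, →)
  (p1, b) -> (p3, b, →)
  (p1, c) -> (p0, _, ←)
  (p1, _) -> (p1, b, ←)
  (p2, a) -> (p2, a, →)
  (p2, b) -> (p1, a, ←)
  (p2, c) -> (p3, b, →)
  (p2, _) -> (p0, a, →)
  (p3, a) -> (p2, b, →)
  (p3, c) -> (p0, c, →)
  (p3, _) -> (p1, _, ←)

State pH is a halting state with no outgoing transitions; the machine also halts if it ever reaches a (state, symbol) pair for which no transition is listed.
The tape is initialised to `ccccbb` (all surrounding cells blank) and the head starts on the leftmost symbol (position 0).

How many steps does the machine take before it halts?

9

p0 | [c]cccbb   read c → write c, move →, go to p2
p2 | c[c]ccbb   read c → write b, move →, go to p3
p3 | cb[c]cbb   read c → write c, move →, go to p0
p0 | cbc[c]bb   read c → write c, move →, go to p2
p2 | cbcc[b]b   read b → write a, move ←, go to p1
p1 | cbc[c]ab   read c → write _, move ←, go to p0
p0 | cb[c]_ab   read c → write c, move →, go to p2
p2 | cbc[_]ab   read _ → write a, move →, go to p0
p0 | cbca[a]b   read a → write c, move →, go to pH
pH | cbcac[b]
M halts after 9 transitions.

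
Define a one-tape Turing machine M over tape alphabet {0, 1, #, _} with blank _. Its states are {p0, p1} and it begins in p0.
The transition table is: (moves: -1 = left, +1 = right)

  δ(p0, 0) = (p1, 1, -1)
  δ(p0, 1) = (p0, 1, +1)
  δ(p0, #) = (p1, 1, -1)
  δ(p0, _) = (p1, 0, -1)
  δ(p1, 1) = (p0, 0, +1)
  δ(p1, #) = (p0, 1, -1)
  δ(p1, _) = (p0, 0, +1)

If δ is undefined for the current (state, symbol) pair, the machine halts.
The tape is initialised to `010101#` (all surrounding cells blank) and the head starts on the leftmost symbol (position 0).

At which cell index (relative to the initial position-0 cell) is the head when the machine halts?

6

state=p0 head=0 tape=_[0]10101#_   (p0,0)→(p1,1,-1)
state=p1 head=-1 tape=[_]110101#_   (p1,_)→(p0,0,+1)
state=p0 head=0 tape=0[1]10101#_   (p0,1)→(p0,1,+1)
state=p0 head=1 tape=01[1]0101#_   (p0,1)→(p0,1,+1)
state=p0 head=2 tape=011[0]101#_   (p0,0)→(p1,1,-1)
state=p1 head=1 tape=01[1]1101#_   (p1,1)→(p0,0,+1)
state=p0 head=2 tape=010[1]101#_   (p0,1)→(p0,1,+1)
state=p0 head=3 tape=0101[1]01#_   (p0,1)→(p0,1,+1)
state=p0 head=4 tape=01011[0]1#_   (p0,0)→(p1,1,-1)
state=p1 head=3 tape=0101[1]11#_   (p1,1)→(p0,0,+1)
state=p0 head=4 tape=01010[1]1#_   (p0,1)→(p0,1,+1)
state=p0 head=5 tape=010101[1]#_   (p0,1)→(p0,1,+1)
state=p0 head=6 tape=0101011[#]_   (p0,#)→(p1,1,-1)
state=p1 head=5 tape=010101[1]1_   (p1,1)→(p0,0,+1)
state=p0 head=6 tape=0101010[1]_   (p0,1)→(p0,1,+1)
state=p0 head=7 tape=01010101[_]   (p0,_)→(p1,0,-1)
state=p1 head=6 tape=0101010[1]0   (p1,1)→(p0,0,+1)
state=p0 head=7 tape=01010100[0]   (p0,0)→(p1,1,-1)
state=p1 head=6 tape=0101010[0]1
At halt the head is at cell 6.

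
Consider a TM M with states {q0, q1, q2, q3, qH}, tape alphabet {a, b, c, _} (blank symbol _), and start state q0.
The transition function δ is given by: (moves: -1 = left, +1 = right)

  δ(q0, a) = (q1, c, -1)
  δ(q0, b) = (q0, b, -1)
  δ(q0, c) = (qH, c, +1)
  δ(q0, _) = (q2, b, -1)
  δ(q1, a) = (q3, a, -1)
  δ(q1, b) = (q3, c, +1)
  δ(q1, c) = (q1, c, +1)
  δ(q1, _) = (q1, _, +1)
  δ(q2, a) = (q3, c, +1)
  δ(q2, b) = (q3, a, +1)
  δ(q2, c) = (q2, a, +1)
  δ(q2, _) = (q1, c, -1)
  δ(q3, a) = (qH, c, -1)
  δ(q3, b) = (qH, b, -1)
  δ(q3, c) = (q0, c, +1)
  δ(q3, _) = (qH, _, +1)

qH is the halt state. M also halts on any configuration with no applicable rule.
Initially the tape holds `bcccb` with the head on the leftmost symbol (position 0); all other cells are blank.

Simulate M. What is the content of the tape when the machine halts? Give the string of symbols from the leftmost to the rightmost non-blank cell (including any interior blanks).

ccbcccb

q0 | ___[b]cccb   read b → write b, move -1, go to q0
q0 | __[_]bcccb   read _ → write b, move -1, go to q2
q2 | _[_]bbcccb   read _ → write c, move -1, go to q1
q1 | [_]cbbcccb   read _ → write _, move +1, go to q1
q1 | _[c]bbcccb   read c → write c, move +1, go to q1
q1 | _c[b]bcccb   read b → write c, move +1, go to q3
q3 | _cc[b]cccb   read b → write b, move -1, go to qH
qH | _c[c]bcccb
The non-blank tape span at halt is ccbcccb.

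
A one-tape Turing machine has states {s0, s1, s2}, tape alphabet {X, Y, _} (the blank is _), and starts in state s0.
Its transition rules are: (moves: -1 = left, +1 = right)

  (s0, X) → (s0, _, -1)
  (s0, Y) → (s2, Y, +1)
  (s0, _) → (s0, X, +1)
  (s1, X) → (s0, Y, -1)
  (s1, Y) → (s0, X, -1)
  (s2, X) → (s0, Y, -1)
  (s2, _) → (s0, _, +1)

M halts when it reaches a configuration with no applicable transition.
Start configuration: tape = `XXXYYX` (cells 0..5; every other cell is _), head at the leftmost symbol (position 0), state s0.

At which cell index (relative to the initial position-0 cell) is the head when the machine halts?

4

s0 | ___[X]XXYYX   read X → write _, move -1, go to s0
s0 | __[_]_XXYYX   read _ → write X, move +1, go to s0
s0 | __X[_]XXYYX   read _ → write X, move +1, go to s0
s0 | __XX[X]XYYX   read X → write _, move -1, go to s0
s0 | __X[X]_XYYX   read X → write _, move -1, go to s0
s0 | __[X]__XYYX   read X → write _, move -1, go to s0
s0 | _[_]___XYYX   read _ → write X, move +1, go to s0
s0 | _X[_]__XYYX   read _ → write X, move +1, go to s0
s0 | _XX[_]_XYYX   read _ → write X, move +1, go to s0
s0 | _XXX[_]XYYX   read _ → write X, move +1, go to s0
s0 | _XXXX[X]YYX   read X → write _, move -1, go to s0
s0 | _XXX[X]_YYX   read X → write _, move -1, go to s0
s0 | _XX[X]__YYX   read X → write _, move -1, go to s0
s0 | _X[X]___YYX   read X → write _, move -1, go to s0
s0 | _[X]____YYX   read X → write _, move -1, go to s0
s0 | [_]_____YYX   read _ → write X, move +1, go to s0
s0 | X[_]____YYX   read _ → write X, move +1, go to s0
s0 | XX[_]___YYX   read _ → write X, move +1, go to s0
s0 | XXX[_]__YYX   read _ → write X, move +1, go to s0
s0 | XXXX[_]_YYX   read _ → write X, move +1, go to s0
s0 | XXXXX[_]YYX   read _ → write X, move +1, go to s0
s0 | XXXXXX[Y]YX   read Y → write Y, move +1, go to s2
s2 | XXXXXXY[Y]X
At halt the head is at cell 4.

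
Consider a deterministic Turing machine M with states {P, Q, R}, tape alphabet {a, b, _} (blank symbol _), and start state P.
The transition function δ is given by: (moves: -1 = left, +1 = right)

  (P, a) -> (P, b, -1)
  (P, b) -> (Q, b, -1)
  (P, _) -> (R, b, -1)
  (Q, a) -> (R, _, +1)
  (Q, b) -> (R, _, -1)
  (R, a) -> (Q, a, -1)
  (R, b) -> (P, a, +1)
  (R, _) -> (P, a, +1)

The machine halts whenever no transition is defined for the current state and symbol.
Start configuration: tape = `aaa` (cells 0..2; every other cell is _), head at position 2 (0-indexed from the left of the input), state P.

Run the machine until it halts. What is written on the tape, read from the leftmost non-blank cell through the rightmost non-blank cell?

P | __aa[a]_   read a → write b, move -1, go to P
P | __a[a]b_   read a → write b, move -1, go to P
P | __[a]bb_   read a → write b, move -1, go to P
P | _[_]bbb_   read _ → write b, move -1, go to R
R | [_]bbbb_   read _ → write a, move +1, go to P
P | a[b]bbb_   read b → write b, move -1, go to Q
Q | [a]bbbb_   read a → write _, move +1, go to R
R | _[b]bbb_   read b → write a, move +1, go to P
P | _a[b]bb_   read b → write b, move -1, go to Q
Q | _[a]bbb_   read a → write _, move +1, go to R
R | __[b]bb_   read b → write a, move +1, go to P
P | __a[b]b_   read b → write b, move -1, go to Q
Q | __[a]bb_   read a → write _, move +1, go to R
R | ___[b]b_   read b → write a, move +1, go to P
P | ___a[b]_   read b → write b, move -1, go to Q
Q | ___[a]b_   read a → write _, move +1, go to R
R | ____[b]_   read b → write a, move +1, go to P
P | ____a[_]   read _ → write b, move -1, go to R
R | ____[a]b   read a → write a, move -1, go to Q
Q | ___[_]ab
The non-blank tape span at halt is ab.

ab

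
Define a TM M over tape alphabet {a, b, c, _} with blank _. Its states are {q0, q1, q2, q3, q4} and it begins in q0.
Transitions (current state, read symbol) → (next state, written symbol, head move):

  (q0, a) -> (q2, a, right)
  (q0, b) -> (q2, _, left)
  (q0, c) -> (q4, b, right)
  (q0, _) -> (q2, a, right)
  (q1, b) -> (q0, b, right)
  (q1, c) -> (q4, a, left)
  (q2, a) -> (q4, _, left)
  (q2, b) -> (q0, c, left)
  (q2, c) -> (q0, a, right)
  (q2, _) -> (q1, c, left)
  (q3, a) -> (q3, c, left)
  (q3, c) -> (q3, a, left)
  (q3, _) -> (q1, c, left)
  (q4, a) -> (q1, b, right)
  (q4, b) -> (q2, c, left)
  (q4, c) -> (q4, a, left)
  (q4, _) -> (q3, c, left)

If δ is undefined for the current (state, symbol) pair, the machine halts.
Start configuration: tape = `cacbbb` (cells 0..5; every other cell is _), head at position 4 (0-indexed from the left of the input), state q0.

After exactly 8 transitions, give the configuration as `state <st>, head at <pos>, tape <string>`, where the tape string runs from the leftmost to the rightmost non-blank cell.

state=q0 head=4 tape=__cacb[b]b   (q0,b)→(q2,_,left)
state=q2 head=3 tape=__cac[b]_b   (q2,b)→(q0,c,left)
state=q0 head=2 tape=__ca[c]c_b   (q0,c)→(q4,b,right)
state=q4 head=3 tape=__cab[c]_b   (q4,c)→(q4,a,left)
state=q4 head=2 tape=__ca[b]a_b   (q4,b)→(q2,c,left)
state=q2 head=1 tape=__c[a]ca_b   (q2,a)→(q4,_,left)
state=q4 head=0 tape=__[c]_ca_b   (q4,c)→(q4,a,left)
state=q4 head=-1 tape=_[_]a_ca_b   (q4,_)→(q3,c,left)
state=q3 head=-2 tape=[_]ca_ca_b
After 8 steps: state q3, head at -2, tape ca_ca_b.

state q3, head at -2, tape ca_ca_b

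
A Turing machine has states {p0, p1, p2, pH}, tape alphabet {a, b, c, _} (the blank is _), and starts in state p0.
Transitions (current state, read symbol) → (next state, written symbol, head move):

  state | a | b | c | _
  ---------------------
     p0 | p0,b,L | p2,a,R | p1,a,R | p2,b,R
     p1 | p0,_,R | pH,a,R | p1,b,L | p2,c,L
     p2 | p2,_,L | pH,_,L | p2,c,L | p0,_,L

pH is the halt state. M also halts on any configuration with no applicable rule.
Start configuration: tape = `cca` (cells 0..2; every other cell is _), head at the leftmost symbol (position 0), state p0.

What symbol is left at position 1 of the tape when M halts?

p0 | __[c]ca   read c → write a, move R, go to p1
p1 | __a[c]a   read c → write b, move L, go to p1
p1 | __[a]ba   read a → write _, move R, go to p0
p0 | ___[b]a   read b → write a, move R, go to p2
p2 | ___a[a]   read a → write _, move L, go to p2
p2 | ___[a]_   read a → write _, move L, go to p2
p2 | __[_]__   read _ → write _, move L, go to p0
p0 | _[_]___   read _ → write b, move R, go to p2
p2 | _b[_]__   read _ → write _, move L, go to p0
p0 | _[b]___   read b → write a, move R, go to p2
p2 | _a[_]__   read _ → write _, move L, go to p0
p0 | _[a]___   read a → write b, move L, go to p0
p0 | [_]b___   read _ → write b, move R, go to p2
p2 | b[b]___   read b → write _, move L, go to pH
pH | [b]____
Cell 1 holds _ when M halts.

_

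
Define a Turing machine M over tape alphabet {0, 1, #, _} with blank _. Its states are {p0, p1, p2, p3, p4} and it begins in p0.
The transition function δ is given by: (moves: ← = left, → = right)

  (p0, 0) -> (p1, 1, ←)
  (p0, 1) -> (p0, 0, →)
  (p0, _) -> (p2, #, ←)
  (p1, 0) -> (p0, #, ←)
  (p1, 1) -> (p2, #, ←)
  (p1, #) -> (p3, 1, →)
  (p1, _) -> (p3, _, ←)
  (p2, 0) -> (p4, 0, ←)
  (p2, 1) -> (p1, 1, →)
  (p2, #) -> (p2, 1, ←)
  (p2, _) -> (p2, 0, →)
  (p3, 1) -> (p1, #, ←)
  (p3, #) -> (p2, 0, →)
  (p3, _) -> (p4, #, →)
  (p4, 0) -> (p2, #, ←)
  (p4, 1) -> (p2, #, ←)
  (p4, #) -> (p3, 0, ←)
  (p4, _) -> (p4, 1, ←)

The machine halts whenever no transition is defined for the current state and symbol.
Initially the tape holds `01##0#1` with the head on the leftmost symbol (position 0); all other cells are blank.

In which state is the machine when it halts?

p3

state=p0 head=0 tape=____[0]1##0#1   (p0,0)→(p1,1,←)
state=p1 head=-1 tape=___[_]11##0#1   (p1,_)→(p3,_,←)
state=p3 head=-2 tape=__[_]_11##0#1   (p3,_)→(p4,#,→)
state=p4 head=-1 tape=__#[_]11##0#1   (p4,_)→(p4,1,←)
state=p4 head=-2 tape=__[#]111##0#1   (p4,#)→(p3,0,←)
state=p3 head=-3 tape=_[_]0111##0#1   (p3,_)→(p4,#,→)
state=p4 head=-2 tape=_#[0]111##0#1   (p4,0)→(p2,#,←)
state=p2 head=-3 tape=_[#]#111##0#1   (p2,#)→(p2,1,←)
state=p2 head=-4 tape=[_]1#111##0#1   (p2,_)→(p2,0,→)
state=p2 head=-3 tape=0[1]#111##0#1   (p2,1)→(p1,1,→)
state=p1 head=-2 tape=01[#]111##0#1   (p1,#)→(p3,1,→)
state=p3 head=-1 tape=011[1]11##0#1   (p3,1)→(p1,#,←)
state=p1 head=-2 tape=01[1]#11##0#1   (p1,1)→(p2,#,←)
state=p2 head=-3 tape=0[1]##11##0#1   (p2,1)→(p1,1,→)
state=p1 head=-2 tape=01[#]#11##0#1   (p1,#)→(p3,1,→)
state=p3 head=-1 tape=011[#]11##0#1   (p3,#)→(p2,0,→)
state=p2 head=0 tape=0110[1]1##0#1   (p2,1)→(p1,1,→)
state=p1 head=1 tape=01101[1]##0#1   (p1,1)→(p2,#,←)
state=p2 head=0 tape=0110[1]###0#1   (p2,1)→(p1,1,→)
state=p1 head=1 tape=01101[#]##0#1   (p1,#)→(p3,1,→)
state=p3 head=2 tape=011011[#]#0#1   (p3,#)→(p2,0,→)
state=p2 head=3 tape=0110110[#]0#1   (p2,#)→(p2,1,←)
state=p2 head=2 tape=011011[0]10#1   (p2,0)→(p4,0,←)
state=p4 head=1 tape=01101[1]010#1   (p4,1)→(p2,#,←)
state=p2 head=0 tape=0110[1]#010#1   (p2,1)→(p1,1,→)
state=p1 head=1 tape=01101[#]010#1   (p1,#)→(p3,1,→)
state=p3 head=2 tape=011011[0]10#1
No transition is defined for (p3, 0); M halts in state p3.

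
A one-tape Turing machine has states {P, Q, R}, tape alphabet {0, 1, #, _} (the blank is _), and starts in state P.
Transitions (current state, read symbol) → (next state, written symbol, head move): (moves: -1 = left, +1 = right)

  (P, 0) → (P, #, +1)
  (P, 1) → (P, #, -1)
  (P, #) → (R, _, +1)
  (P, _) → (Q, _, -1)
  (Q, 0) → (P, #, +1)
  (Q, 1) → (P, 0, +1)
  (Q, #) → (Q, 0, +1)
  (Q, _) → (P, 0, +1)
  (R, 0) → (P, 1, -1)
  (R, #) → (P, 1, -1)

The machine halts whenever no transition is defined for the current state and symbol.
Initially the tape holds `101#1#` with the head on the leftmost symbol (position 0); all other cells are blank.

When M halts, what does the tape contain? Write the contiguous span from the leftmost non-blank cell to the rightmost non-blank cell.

P | __[1]01#1#   read 1 → write #, move -1, go to P
P | _[_]#01#1#   read _ → write _, move -1, go to Q
Q | [_]_#01#1#   read _ → write 0, move +1, go to P
P | 0[_]#01#1#   read _ → write _, move -1, go to Q
Q | [0]_#01#1#   read 0 → write #, move +1, go to P
P | #[_]#01#1#   read _ → write _, move -1, go to Q
Q | [#]_#01#1#   read # → write 0, move +1, go to Q
Q | 0[_]#01#1#   read _ → write 0, move +1, go to P
P | 00[#]01#1#   read # → write _, move +1, go to R
R | 00_[0]1#1#   read 0 → write 1, move -1, go to P
P | 00[_]11#1#   read _ → write _, move -1, go to Q
Q | 0[0]_11#1#   read 0 → write #, move +1, go to P
P | 0#[_]11#1#   read _ → write _, move -1, go to Q
Q | 0[#]_11#1#   read # → write 0, move +1, go to Q
Q | 00[_]11#1#   read _ → write 0, move +1, go to P
P | 000[1]1#1#   read 1 → write #, move -1, go to P
P | 00[0]#1#1#   read 0 → write #, move +1, go to P
P | 00#[#]1#1#   read # → write _, move +1, go to R
R | 00#_[1]#1#
The non-blank tape span at halt is 00#_1#1#.

00#_1#1#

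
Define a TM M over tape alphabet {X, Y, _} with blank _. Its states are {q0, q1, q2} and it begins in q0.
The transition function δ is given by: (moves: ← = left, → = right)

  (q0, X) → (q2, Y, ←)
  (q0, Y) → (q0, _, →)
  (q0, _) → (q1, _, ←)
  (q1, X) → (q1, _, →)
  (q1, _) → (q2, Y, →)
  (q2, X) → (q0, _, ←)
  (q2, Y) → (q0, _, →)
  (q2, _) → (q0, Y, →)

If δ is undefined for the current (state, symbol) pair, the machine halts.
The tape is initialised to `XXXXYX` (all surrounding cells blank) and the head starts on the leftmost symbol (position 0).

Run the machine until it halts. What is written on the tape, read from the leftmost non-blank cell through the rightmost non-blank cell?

YYYY_YYY

state=q0 head=0 tape=_[X]XXXYX__   (q0,X)→(q2,Y,←)
state=q2 head=-1 tape=[_]YXXXYX__   (q2,_)→(q0,Y,→)
state=q0 head=0 tape=Y[Y]XXXYX__   (q0,Y)→(q0,_,→)
state=q0 head=1 tape=Y_[X]XXYX__   (q0,X)→(q2,Y,←)
state=q2 head=0 tape=Y[_]YXXYX__   (q2,_)→(q0,Y,→)
state=q0 head=1 tape=YY[Y]XXYX__   (q0,Y)→(q0,_,→)
state=q0 head=2 tape=YY_[X]XYX__   (q0,X)→(q2,Y,←)
state=q2 head=1 tape=YY[_]YXYX__   (q2,_)→(q0,Y,→)
state=q0 head=2 tape=YYY[Y]XYX__   (q0,Y)→(q0,_,→)
state=q0 head=3 tape=YYY_[X]YX__   (q0,X)→(q2,Y,←)
state=q2 head=2 tape=YYY[_]YYX__   (q2,_)→(q0,Y,→)
state=q0 head=3 tape=YYYY[Y]YX__   (q0,Y)→(q0,_,→)
state=q0 head=4 tape=YYYY_[Y]X__   (q0,Y)→(q0,_,→)
state=q0 head=5 tape=YYYY__[X]__   (q0,X)→(q2,Y,←)
state=q2 head=4 tape=YYYY_[_]Y__   (q2,_)→(q0,Y,→)
state=q0 head=5 tape=YYYY_Y[Y]__   (q0,Y)→(q0,_,→)
state=q0 head=6 tape=YYYY_Y_[_]_   (q0,_)→(q1,_,←)
state=q1 head=5 tape=YYYY_Y[_]__   (q1,_)→(q2,Y,→)
state=q2 head=6 tape=YYYY_YY[_]_   (q2,_)→(q0,Y,→)
state=q0 head=7 tape=YYYY_YYY[_]   (q0,_)→(q1,_,←)
state=q1 head=6 tape=YYYY_YY[Y]_
The non-blank tape span at halt is YYYY_YYY.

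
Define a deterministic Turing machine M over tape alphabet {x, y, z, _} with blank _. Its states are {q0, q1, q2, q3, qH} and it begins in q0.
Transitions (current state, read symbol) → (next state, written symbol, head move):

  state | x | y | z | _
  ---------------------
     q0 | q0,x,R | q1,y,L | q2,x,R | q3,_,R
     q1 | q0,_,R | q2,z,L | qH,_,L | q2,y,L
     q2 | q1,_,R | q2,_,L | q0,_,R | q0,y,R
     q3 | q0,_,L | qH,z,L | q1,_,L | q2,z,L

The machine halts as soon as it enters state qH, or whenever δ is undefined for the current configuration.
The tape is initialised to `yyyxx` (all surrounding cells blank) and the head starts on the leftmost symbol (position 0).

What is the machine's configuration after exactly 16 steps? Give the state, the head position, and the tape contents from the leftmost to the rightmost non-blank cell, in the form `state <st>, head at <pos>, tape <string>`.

q0 | ____[y]yyxx   read y → write y, move L, go to q1
q1 | ___[_]yyyxx   read _ → write y, move L, go to q2
q2 | __[_]yyyyxx   read _ → write y, move R, go to q0
q0 | __y[y]yyyxx   read y → write y, move L, go to q1
q1 | __[y]yyyyxx   read y → write z, move L, go to q2
q2 | _[_]zyyyyxx   read _ → write y, move R, go to q0
q0 | _y[z]yyyyxx   read z → write x, move R, go to q2
q2 | _yx[y]yyyxx   read y → write _, move L, go to q2
q2 | _y[x]_yyyxx   read x → write _, move R, go to q1
q1 | _y_[_]yyyxx   read _ → write y, move L, go to q2
q2 | _y[_]yyyyxx   read _ → write y, move R, go to q0
q0 | _yy[y]yyyxx   read y → write y, move L, go to q1
q1 | _y[y]yyyyxx   read y → write z, move L, go to q2
q2 | _[y]zyyyyxx   read y → write _, move L, go to q2
q2 | [_]_zyyyyxx   read _ → write y, move R, go to q0
q0 | y[_]zyyyyxx   read _ → write _, move R, go to q3
q3 | y_[z]yyyyxx
After 16 steps: state q3, head at -2, tape y_zyyyyxx.

state q3, head at -2, tape y_zyyyyxx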